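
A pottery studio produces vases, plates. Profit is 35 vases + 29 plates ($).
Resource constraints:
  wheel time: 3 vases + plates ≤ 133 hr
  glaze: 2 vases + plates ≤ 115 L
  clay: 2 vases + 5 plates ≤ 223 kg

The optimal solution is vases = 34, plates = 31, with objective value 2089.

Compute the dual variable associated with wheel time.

9

At the optimum: wheel time uses 133 of 133 (binding); glaze uses 99 of 115 (slack = 16); clay uses 223 of 223 (binding).
Slack constraints have shadow price 0 (complementary slackness).
The binding rows give the dual system: 3·y_wheel time + 2·y_clay = 35 and 1·y_wheel time + 5·y_clay = 29.
This yields shadow prices y_wheel time = 9, y_clay = 4.
Shadow price of wheel time = 9.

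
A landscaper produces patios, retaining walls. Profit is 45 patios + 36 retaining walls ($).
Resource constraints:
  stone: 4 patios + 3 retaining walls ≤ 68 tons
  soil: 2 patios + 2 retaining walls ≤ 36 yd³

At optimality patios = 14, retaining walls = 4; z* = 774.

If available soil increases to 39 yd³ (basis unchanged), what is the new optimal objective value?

Both stone and soil are binding at x*.
From A_Bᵀ y = c: 4·y_stone + 2·y_soil = 45; 3·y_stone + 2·y_soil = 36.
Solving: y_stone = 9, y_soil = 4.5.
Δz = y_soil·Δb = 4.5 × (3) = 13.5, so new z* = 774 + 13.5 = 787.5.

787.5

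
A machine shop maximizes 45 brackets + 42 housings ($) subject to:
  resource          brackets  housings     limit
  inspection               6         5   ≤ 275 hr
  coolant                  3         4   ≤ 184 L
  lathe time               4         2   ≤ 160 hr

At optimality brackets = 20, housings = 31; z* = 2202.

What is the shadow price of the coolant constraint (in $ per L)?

3

At the optimum: inspection uses 275 of 275 (binding); coolant uses 184 of 184 (binding); lathe time uses 142 of 160 (slack = 18).
Since lathe time is not tight, its dual is 0.
From A_Bᵀ y = c: 6·y_inspection + 3·y_coolant = 45; 5·y_inspection + 4·y_coolant = 42.
This yields shadow prices y_inspection = 6, y_coolant = 3.
Shadow price of coolant = 3.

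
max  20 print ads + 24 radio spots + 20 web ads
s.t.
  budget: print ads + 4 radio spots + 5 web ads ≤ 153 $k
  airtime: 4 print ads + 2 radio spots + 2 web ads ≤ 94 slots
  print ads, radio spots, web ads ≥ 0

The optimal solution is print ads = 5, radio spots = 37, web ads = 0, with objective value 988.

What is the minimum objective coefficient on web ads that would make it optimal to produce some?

28

Check each constraint at x*: budget 153/153 (tight); airtime 94/94 (tight).
Dual feasibility on the basic columns requires 1·y_budget + 4·y_airtime = 20, 4·y_budget + 2·y_airtime = 24.
Solving: y_budget = 4, y_airtime = 4.
web ads enters the basis when its profit ≥ yᵀa₃ = 4·5 + 4·2 = 28.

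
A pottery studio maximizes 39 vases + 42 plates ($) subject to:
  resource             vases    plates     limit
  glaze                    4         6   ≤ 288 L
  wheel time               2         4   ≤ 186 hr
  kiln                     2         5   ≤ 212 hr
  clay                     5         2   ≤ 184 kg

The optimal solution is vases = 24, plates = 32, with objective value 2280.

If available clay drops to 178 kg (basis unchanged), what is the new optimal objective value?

2262

Check each constraint at x*: glaze 288/288 (tight); wheel time 176/186 (slack 10); kiln 208/212 (slack 4); clay 184/184 (tight).
Since wheel time, kiln are not tight, their duals are 0.
Dual feasibility on the basic columns requires 4·y_glaze + 5·y_clay = 39, 6·y_glaze + 2·y_clay = 42.
This yields shadow prices y_glaze = 6, y_clay = 3.
Δz = y_clay·Δb = 3 × (-6) = -18, so new z* = 2280 − 18 = 2262.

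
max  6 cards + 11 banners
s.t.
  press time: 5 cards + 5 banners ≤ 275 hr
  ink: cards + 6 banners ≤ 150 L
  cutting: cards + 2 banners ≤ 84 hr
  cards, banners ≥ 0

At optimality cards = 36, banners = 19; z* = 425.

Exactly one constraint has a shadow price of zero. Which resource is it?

cutting

press time: 275/275 (binding)
ink: 150/150 (binding)
cutting: 74/84 (slack 10)
By complementary slackness, a constraint with positive slack has shadow price 0 → cutting.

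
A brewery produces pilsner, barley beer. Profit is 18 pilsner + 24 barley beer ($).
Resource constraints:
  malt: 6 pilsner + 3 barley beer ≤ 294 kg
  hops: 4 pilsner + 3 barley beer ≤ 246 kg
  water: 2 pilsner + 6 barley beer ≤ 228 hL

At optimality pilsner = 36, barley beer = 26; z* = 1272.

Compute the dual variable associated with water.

3

Binding: malt and water. Non-binding: hops (24 unused).
By complementary slackness, y = 0 for the non-binding constraint.
Dual feasibility on the basic columns requires 6·y_malt + 2·y_water = 18, 3·y_malt + 6·y_water = 24.
Solving: y_malt = 2, y_water = 3.
Shadow price of water = 3.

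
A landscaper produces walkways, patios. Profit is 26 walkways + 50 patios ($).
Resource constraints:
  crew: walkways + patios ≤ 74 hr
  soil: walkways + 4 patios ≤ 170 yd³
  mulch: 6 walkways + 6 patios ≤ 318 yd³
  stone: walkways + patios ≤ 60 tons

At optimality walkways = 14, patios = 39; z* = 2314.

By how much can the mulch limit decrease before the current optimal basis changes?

Binding constraints: soil, mulch. The basis is B = [[1,4],[6,6]] with det -18.
Per unit decrease in mulch, x* moves by d = (-0.2222, 0.0556).
The basis stays optimal until walkways reaches 0; allowable decrease = 63 yd³.

63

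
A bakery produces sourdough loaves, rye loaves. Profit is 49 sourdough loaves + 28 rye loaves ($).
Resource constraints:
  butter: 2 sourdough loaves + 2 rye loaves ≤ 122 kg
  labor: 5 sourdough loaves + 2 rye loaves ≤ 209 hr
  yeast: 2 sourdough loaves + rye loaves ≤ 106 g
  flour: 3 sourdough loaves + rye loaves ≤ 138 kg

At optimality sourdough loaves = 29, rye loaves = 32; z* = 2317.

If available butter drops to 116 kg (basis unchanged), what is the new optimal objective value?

2275

At the optimum: butter uses 122 of 122 (binding); labor uses 209 of 209 (binding); yeast uses 90 of 106 (slack = 16); flour uses 119 of 138 (slack = 19).
Since yeast, flour are not tight, their duals are 0.
From A_Bᵀ y = c: 2·y_butter + 5·y_labor = 49; 2·y_butter + 2·y_labor = 28.
Solving: y_butter = 7, y_labor = 7.
Δz = y_butter·Δb = 7 × (-6) = -42, so new z* = 2317 − 42 = 2275.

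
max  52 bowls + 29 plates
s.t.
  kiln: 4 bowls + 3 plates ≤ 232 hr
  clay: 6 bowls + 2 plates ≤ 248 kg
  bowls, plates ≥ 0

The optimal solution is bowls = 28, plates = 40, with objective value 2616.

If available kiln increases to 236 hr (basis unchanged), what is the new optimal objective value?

2644

Both kiln and clay are binding at x*.
From A_Bᵀ y = c: 4·y_kiln + 6·y_clay = 52; 3·y_kiln + 2·y_clay = 29.
This yields shadow prices y_kiln = 7, y_clay = 4.
Δz = y_kiln·Δb = 7 × (4) = 28, so new z* = 2616 + 28 = 2644.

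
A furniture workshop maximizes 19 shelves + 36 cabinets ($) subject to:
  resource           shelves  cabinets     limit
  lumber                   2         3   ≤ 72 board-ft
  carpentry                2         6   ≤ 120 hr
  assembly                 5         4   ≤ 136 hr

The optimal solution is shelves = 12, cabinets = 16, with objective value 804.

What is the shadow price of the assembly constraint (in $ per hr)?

Check each constraint at x*: lumber 72/72 (tight); carpentry 120/120 (tight); assembly 124/136 (slack 12).
Since assembly is not tight, its dual is 0.
Dual feasibility on the basic columns requires 2·y_lumber + 2·y_carpentry = 19, 3·y_lumber + 6·y_carpentry = 36.
Solving: y_lumber = 7, y_carpentry = 2.5.
Shadow price of assembly = 0.

0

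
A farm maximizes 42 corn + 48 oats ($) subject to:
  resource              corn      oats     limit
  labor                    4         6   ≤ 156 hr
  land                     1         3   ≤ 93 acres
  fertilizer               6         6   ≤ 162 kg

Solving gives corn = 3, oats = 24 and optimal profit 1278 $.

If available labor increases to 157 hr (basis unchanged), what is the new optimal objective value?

1281

At the optimum: labor uses 156 of 156 (binding); land uses 75 of 93 (slack = 18); fertilizer uses 162 of 162 (binding).
Since land is not tight, its dual is 0.
The binding rows give the dual system: 4·y_labor + 6·y_fertilizer = 42 and 6·y_labor + 6·y_fertilizer = 48.
This yields shadow prices y_labor = 3, y_fertilizer = 5.
Δz = y_labor·Δb = 3 × (1) = 3, so new z* = 1278 + 3 = 1281.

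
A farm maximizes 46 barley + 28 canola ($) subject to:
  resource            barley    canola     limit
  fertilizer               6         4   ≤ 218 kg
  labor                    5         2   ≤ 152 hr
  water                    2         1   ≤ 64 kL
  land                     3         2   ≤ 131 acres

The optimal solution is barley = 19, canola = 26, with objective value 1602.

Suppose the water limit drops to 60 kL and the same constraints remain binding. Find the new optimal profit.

1570

At the optimum: fertilizer uses 218 of 218 (binding); labor uses 147 of 152 (slack = 5); water uses 64 of 64 (binding); land uses 109 of 131 (slack = 22).
By complementary slackness, y = 0 for the non-binding constraints.
Dual feasibility on the basic columns requires 6·y_fertilizer + 2·y_water = 46, 4·y_fertilizer + 1·y_water = 28.
This yields shadow prices y_fertilizer = 5, y_water = 8.
Δz = y_water·Δb = 8 × (-4) = -32, so new z* = 1602 − 32 = 1570.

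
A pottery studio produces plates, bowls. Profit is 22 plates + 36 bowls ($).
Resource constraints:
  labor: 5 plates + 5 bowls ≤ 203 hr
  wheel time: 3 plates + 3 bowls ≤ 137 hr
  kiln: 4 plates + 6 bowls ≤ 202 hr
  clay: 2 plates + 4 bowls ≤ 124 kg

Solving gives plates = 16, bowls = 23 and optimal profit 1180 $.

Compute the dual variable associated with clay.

Binding: kiln and clay. Non-binding: labor (8 unused), wheel time (20 unused).
Since labor, wheel time are not tight, their duals are 0.
From A_Bᵀ y = c: 4·y_kiln + 2·y_clay = 22; 6·y_kiln + 4·y_clay = 36.
Solving: y_kiln = 4, y_clay = 3.
Shadow price of clay = 3.

3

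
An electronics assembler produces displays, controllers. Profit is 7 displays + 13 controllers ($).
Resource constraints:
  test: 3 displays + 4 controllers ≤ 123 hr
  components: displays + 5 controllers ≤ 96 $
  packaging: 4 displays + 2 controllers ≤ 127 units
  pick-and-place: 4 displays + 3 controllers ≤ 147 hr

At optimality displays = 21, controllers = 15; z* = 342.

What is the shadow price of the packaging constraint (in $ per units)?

0

At the optimum: test uses 123 of 123 (binding); components uses 96 of 96 (binding); packaging uses 114 of 127 (slack = 13); pick-and-place uses 129 of 147 (slack = 18).
Since packaging, pick-and-place are not tight, their duals are 0.
From A_Bᵀ y = c: 3·y_test + 1·y_components = 7; 4·y_test + 5·y_components = 13.
→ y_test = 2 and y_components = 1.
Shadow price of packaging = 0.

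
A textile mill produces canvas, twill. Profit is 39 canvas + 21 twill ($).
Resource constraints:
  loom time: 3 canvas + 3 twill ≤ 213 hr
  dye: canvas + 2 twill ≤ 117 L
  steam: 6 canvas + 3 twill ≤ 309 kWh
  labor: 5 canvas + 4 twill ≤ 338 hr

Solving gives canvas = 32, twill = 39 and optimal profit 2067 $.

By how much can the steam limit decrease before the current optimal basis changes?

21

Binding constraints: loom time, steam. The basis is B = [[3,3],[6,3]] with det -9.
Per unit decrease in steam, x* moves by d = (-0.3333, 0.3333).
The basis stays optimal until dye becomes binding; allowable decrease = 21 kWh.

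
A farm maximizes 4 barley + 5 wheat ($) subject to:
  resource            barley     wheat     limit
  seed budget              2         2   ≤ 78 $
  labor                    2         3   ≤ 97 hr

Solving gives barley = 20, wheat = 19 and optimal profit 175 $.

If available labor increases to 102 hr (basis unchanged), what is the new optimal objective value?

At the optimum: seed budget uses 78 of 78 (binding); labor uses 97 of 97 (binding).
The binding rows give the dual system: 2·y_seed budget + 2·y_labor = 4 and 2·y_seed budget + 3·y_labor = 5.
Solving: y_seed budget = 1, y_labor = 1.
Δz = y_labor·Δb = 1 × (5) = 5, so new z* = 175 + 5 = 180.

180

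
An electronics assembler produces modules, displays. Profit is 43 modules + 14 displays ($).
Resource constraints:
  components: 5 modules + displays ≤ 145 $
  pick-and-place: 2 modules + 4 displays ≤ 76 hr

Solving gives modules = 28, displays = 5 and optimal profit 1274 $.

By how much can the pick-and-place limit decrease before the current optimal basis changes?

Binding constraints: components, pick-and-place. The basis is B = [[5,1],[2,4]] with det 18.
Per unit decrease in pick-and-place, x* moves by d = (0.0556, -0.2778).
The basis stays optimal until displays reaches 0; allowable decrease = 18 hr.

18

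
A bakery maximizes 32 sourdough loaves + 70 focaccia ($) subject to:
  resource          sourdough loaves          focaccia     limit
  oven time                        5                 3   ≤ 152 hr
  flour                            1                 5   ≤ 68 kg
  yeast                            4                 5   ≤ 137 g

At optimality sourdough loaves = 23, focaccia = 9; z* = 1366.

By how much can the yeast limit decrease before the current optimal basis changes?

69

Binding constraints: flour, yeast. The basis is B = [[1,5],[4,5]] with det -15.
Per unit decrease in yeast, x* moves by d = (-0.3333, 0.0667).
The basis stays optimal until sourdough loaves reaches 0; allowable decrease = 69 g.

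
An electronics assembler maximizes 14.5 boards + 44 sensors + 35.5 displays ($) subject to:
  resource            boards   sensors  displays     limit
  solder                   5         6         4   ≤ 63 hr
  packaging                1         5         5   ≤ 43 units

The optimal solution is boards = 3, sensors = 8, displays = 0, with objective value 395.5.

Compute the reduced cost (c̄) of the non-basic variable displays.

Both solder and packaging are binding at x*.
Dual feasibility on the basic columns requires 5·y_solder + 1·y_packaging = 14.5, 6·y_solder + 5·y_packaging = 44.
This yields shadow prices y_solder = 1.5, y_packaging = 7.
Reduced cost of displays: c₃ − yᵀa₃ = 35.5 − (1.5·4 + 7·5) = 35.5 − 41 = -5.5.

-5.5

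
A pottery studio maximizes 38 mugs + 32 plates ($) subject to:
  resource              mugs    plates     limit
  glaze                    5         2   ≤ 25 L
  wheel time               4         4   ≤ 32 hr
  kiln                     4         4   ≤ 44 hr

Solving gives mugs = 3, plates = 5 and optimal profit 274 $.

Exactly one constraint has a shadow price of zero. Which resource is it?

kiln

glaze: 25/25 (binding)
wheel time: 32/32 (binding)
kiln: 32/44 (slack 12)
By complementary slackness, a constraint with positive slack has shadow price 0 → kiln.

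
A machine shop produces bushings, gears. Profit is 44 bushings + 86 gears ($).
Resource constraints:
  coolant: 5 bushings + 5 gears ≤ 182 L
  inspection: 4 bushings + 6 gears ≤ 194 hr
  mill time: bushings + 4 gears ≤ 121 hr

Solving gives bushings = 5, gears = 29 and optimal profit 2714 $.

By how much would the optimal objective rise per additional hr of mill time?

8

Binding: inspection and mill time. Non-binding: coolant (12 unused).
Slack constraints have shadow price 0 (complementary slackness).
From A_Bᵀ y = c: 4·y_inspection + 1·y_mill time = 44; 6·y_inspection + 4·y_mill time = 86.
This yields shadow prices y_inspection = 9, y_mill time = 8.
Shadow price of mill time = 8.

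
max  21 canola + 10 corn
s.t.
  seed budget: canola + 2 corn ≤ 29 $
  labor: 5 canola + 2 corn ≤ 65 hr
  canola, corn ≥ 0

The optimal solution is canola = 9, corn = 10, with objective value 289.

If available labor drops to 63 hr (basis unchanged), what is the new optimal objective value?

281

Both seed budget and labor are binding at x*.
The binding rows give the dual system: 1·y_seed budget + 5·y_labor = 21 and 2·y_seed budget + 2·y_labor = 10.
→ y_seed budget = 1 and y_labor = 4.
Δz = y_labor·Δb = 4 × (-2) = -8, so new z* = 289 − 8 = 281.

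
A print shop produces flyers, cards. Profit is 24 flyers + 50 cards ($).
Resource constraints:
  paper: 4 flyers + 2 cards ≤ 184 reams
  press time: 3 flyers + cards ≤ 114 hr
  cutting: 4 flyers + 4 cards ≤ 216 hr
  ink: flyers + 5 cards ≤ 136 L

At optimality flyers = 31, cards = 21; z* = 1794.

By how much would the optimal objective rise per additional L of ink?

9

Check each constraint at x*: paper 166/184 (slack 18); press time 114/114 (tight); cutting 208/216 (slack 8); ink 136/136 (tight).
Since paper, cutting are not tight, their duals are 0.
Dual feasibility on the basic columns requires 3·y_press time + 1·y_ink = 24, 1·y_press time + 5·y_ink = 50.
This yields shadow prices y_press time = 5, y_ink = 9.
Shadow price of ink = 9.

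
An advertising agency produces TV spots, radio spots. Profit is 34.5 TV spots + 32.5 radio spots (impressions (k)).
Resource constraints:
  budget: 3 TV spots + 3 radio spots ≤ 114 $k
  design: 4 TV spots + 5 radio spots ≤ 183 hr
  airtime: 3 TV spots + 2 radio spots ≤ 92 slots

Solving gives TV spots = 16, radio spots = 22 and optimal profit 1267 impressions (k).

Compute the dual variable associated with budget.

Binding: budget and airtime. Non-binding: design (9 unused).
Since design is not tight, its dual is 0.
From A_Bᵀ y = c: 3·y_budget + 3·y_airtime = 34.5; 3·y_budget + 2·y_airtime = 32.5.
This yields shadow prices y_budget = 9.5, y_airtime = 2.
Shadow price of budget = 9.5.

9.5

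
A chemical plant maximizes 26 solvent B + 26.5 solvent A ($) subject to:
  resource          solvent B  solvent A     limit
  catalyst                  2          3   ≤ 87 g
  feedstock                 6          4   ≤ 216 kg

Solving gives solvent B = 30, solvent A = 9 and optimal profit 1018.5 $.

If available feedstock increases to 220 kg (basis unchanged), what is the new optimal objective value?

At the optimum: catalyst uses 87 of 87 (binding); feedstock uses 216 of 216 (binding).
The binding rows give the dual system: 2·y_catalyst + 6·y_feedstock = 26 and 3·y_catalyst + 4·y_feedstock = 26.5.
Solving: y_catalyst = 5.5, y_feedstock = 2.5.
Δz = y_feedstock·Δb = 2.5 × (4) = 10, so new z* = 1018.5 + 10 = 1028.5.

1028.5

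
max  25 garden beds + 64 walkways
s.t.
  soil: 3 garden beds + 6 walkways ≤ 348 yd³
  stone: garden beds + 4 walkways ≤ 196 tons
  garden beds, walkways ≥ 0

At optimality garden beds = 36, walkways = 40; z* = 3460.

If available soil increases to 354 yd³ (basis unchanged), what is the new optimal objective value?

Check each constraint at x*: soil 348/348 (tight); stone 196/196 (tight).
Dual feasibility on the basic columns requires 3·y_soil + 1·y_stone = 25, 6·y_soil + 4·y_stone = 64.
Solving: y_soil = 6, y_stone = 7.
Δz = y_soil·Δb = 6 × (6) = 36, so new z* = 3460 + 36 = 3496.

3496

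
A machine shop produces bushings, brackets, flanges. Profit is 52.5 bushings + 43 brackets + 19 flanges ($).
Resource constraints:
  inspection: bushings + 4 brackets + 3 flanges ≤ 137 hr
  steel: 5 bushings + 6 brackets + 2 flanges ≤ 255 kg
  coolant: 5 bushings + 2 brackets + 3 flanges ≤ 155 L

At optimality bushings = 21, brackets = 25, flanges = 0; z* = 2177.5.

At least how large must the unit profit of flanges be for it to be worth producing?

26

At the optimum: inspection uses 121 of 137 (slack = 16); steel uses 255 of 255 (binding); coolant uses 155 of 155 (binding).
By complementary slackness, y = 0 for the non-binding constraint.
From A_Bᵀ y = c: 5·y_steel + 5·y_coolant = 52.5; 6·y_steel + 2·y_coolant = 43.
This yields shadow prices y_steel = 5.5, y_coolant = 5.
flanges enters the basis when its profit ≥ yᵀa₃ = 5.5·2 + 5·3 = 26.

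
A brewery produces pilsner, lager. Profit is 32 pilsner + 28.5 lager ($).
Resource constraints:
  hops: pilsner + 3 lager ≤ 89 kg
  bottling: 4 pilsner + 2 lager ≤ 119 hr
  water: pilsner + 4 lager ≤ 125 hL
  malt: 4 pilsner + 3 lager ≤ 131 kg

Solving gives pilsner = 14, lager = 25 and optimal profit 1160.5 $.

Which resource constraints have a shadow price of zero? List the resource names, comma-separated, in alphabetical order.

bottling, water

hops: 89/89 (binding)
bottling: 106/119 (slack 13)
water: 114/125 (slack 11)
malt: 131/131 (binding)
By complementary slackness, a constraint with positive slack has shadow price 0 → bottling, water.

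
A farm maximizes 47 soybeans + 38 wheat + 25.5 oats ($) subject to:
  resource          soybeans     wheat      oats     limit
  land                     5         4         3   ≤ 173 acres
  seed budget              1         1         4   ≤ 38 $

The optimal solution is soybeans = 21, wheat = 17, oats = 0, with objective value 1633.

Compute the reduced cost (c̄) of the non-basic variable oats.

-9.5

Both land and seed budget are binding at x*.
From A_Bᵀ y = c: 5·y_land + 1·y_seed budget = 47; 4·y_land + 1·y_seed budget = 38.
Solving: y_land = 9, y_seed budget = 2.
Reduced cost of oats: c₃ − yᵀa₃ = 25.5 − (9·3 + 2·4) = 25.5 − 35 = -9.5.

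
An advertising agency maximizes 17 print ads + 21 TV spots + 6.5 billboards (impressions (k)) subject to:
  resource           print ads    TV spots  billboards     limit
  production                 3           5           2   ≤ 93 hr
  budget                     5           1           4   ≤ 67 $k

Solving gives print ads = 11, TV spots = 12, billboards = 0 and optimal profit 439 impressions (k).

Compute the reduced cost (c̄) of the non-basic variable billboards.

Check each constraint at x*: production 93/93 (tight); budget 67/67 (tight).
From A_Bᵀ y = c: 3·y_production + 5·y_budget = 17; 5·y_production + 1·y_budget = 21.
Solving: y_production = 4, y_budget = 1.
Reduced cost of billboards: c₃ − yᵀa₃ = 6.5 − (4·2 + 1·4) = 6.5 − 12 = -5.5.

-5.5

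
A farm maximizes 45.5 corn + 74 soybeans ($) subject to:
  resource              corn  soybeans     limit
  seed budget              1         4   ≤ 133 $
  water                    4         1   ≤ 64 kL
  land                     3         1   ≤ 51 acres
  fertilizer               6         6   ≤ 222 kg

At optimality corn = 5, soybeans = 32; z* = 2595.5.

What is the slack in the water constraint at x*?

water used = 4·5 + 1·32 = 52; slack = 64 − 52 = 12.

12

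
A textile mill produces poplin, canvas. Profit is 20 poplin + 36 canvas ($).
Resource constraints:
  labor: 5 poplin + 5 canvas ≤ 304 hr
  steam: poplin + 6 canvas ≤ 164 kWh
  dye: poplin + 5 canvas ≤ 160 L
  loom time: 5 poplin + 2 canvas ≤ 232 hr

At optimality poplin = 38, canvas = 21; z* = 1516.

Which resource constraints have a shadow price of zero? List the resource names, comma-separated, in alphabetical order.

dye, labor

labor: 295/304 (slack 9)
steam: 164/164 (binding)
dye: 143/160 (slack 17)
loom time: 232/232 (binding)
By complementary slackness, a constraint with positive slack has shadow price 0 → dye, labor.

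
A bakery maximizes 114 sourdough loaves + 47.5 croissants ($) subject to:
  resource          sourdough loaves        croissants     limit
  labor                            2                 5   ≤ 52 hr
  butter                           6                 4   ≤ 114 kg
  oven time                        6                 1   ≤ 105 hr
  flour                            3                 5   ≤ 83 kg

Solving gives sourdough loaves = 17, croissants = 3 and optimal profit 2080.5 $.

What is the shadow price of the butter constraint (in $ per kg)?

9.5

At the optimum: labor uses 49 of 52 (slack = 3); butter uses 114 of 114 (binding); oven time uses 105 of 105 (binding); flour uses 66 of 83 (slack = 17).
Since labor, flour are not tight, their duals are 0.
From A_Bᵀ y = c: 6·y_butter + 6·y_oven time = 114; 4·y_butter + 1·y_oven time = 47.5.
Solving: y_butter = 9.5, y_oven time = 9.5.
Shadow price of butter = 9.5.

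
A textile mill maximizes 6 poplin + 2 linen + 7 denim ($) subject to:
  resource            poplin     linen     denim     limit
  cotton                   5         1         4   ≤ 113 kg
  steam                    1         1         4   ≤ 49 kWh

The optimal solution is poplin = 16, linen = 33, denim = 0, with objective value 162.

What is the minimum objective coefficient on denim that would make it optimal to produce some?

8

Both cotton and steam are binding at x*.
Dual feasibility on the basic columns requires 5·y_cotton + 1·y_steam = 6, 1·y_cotton + 1·y_steam = 2.
This yields shadow prices y_cotton = 1, y_steam = 1.
denim enters the basis when its profit ≥ yᵀa₃ = 1·4 + 1·4 = 8.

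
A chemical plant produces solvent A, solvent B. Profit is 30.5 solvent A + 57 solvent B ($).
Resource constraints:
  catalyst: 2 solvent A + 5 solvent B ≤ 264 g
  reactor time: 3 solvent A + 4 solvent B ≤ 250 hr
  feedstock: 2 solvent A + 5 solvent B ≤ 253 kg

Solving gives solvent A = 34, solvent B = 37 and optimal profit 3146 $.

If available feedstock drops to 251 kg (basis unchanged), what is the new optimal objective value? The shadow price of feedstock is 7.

3132

Δb = -2, so new z* = 3146 + (7)·(-2) = 3146 − 14 = 3132.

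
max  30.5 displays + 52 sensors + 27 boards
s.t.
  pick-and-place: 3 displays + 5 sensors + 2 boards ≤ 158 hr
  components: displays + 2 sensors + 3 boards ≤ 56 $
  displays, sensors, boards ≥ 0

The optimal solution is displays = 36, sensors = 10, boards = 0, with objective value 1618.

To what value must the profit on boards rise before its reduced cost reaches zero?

28.5

At the optimum: pick-and-place uses 158 of 158 (binding); components uses 56 of 56 (binding).
The binding rows give the dual system: 3·y_pick-and-place + 1·y_components = 30.5 and 5·y_pick-and-place + 2·y_components = 52.
This yields shadow prices y_pick-and-place = 9, y_components = 3.5.
boards enters the basis when its profit ≥ yᵀa₃ = 9·2 + 3.5·3 = 28.5.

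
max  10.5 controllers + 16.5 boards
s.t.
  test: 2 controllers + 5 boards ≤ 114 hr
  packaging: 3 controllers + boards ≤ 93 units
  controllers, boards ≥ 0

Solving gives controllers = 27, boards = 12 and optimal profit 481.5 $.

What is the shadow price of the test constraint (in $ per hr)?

3

Check each constraint at x*: test 114/114 (tight); packaging 93/93 (tight).
The binding rows give the dual system: 2·y_test + 3·y_packaging = 10.5 and 5·y_test + 1·y_packaging = 16.5.
→ y_test = 3 and y_packaging = 1.5.
Shadow price of test = 3.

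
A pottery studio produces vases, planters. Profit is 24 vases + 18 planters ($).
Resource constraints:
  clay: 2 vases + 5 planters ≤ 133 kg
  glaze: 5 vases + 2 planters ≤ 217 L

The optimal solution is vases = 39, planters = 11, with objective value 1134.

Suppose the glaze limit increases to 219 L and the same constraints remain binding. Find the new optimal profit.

1142

At the optimum: clay uses 133 of 133 (binding); glaze uses 217 of 217 (binding).
The binding rows give the dual system: 2·y_clay + 5·y_glaze = 24 and 5·y_clay + 2·y_glaze = 18.
→ y_clay = 2 and y_glaze = 4.
Δz = y_glaze·Δb = 4 × (2) = 8, so new z* = 1134 + 8 = 1142.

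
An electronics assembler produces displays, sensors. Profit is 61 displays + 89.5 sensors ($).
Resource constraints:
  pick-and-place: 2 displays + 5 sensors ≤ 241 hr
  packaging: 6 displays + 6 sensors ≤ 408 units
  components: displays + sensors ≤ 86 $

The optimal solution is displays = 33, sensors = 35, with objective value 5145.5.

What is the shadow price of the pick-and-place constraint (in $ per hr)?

Binding: pick-and-place and packaging. Non-binding: components (18 unused).
Since components is not tight, its dual is 0.
From A_Bᵀ y = c: 2·y_pick-and-place + 6·y_packaging = 61; 5·y_pick-and-place + 6·y_packaging = 89.5.
Solving: y_pick-and-place = 9.5, y_packaging = 7.
Shadow price of pick-and-place = 9.5.

9.5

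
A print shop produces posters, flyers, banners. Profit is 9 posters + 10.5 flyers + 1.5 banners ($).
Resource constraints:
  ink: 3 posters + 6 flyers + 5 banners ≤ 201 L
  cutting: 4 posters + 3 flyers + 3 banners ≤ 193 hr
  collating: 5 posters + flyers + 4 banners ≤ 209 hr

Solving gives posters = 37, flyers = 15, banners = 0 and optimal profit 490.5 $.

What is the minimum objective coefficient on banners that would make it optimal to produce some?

Check each constraint at x*: ink 201/201 (tight); cutting 193/193 (tight); collating 200/209 (slack 9).
Slack constraints have shadow price 0 (complementary slackness).
From A_Bᵀ y = c: 3·y_ink + 4·y_cutting = 9; 6·y_ink + 3·y_cutting = 10.5.
This yields shadow prices y_ink = 1, y_cutting = 1.5.
banners enters the basis when its profit ≥ yᵀa₃ = 1·5 + 1.5·3 = 9.5.

9.5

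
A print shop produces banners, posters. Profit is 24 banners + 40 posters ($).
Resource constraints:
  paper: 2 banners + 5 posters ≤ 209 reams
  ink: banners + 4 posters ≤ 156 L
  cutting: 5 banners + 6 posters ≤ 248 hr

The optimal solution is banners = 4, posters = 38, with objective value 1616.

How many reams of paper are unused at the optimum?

paper used = 2·4 + 5·38 = 198; slack = 209 − 198 = 11.

11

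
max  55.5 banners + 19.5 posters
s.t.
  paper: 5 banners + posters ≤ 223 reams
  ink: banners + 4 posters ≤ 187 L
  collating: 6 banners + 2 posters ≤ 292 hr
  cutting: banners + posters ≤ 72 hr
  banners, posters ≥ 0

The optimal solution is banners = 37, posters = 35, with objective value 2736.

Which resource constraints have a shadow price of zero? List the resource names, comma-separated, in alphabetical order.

ink, paper

paper: 220/223 (slack 3)
ink: 177/187 (slack 10)
collating: 292/292 (binding)
cutting: 72/72 (binding)
By complementary slackness, a constraint with positive slack has shadow price 0 → ink, paper.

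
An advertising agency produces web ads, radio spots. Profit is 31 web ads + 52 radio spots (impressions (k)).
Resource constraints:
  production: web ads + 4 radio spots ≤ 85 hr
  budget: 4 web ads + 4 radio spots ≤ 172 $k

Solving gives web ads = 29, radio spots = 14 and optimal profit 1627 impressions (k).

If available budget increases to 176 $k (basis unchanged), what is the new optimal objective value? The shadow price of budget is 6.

1651

Δb = 4, so new z* = 1627 + (6)·(4) = 1627 + 24 = 1651.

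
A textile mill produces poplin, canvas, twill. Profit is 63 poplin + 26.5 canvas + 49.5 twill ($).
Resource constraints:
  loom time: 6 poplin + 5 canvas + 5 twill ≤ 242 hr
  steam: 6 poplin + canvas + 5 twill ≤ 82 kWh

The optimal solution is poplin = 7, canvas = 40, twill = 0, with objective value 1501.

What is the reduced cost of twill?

Both loom time and steam are binding at x*.
Dual feasibility on the basic columns requires 6·y_loom time + 6·y_steam = 63, 5·y_loom time + 1·y_steam = 26.5.
Solving: y_loom time = 4, y_steam = 6.5.
Reduced cost of twill: c₃ − yᵀa₃ = 49.5 − (4·5 + 6.5·5) = 49.5 − 52.5 = -3.

-3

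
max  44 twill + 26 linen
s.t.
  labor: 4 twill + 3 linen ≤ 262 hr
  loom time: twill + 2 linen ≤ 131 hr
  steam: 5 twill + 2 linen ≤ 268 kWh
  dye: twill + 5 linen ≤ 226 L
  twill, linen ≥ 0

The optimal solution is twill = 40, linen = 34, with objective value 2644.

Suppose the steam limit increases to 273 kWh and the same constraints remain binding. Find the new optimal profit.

2664

Check each constraint at x*: labor 262/262 (tight); loom time 108/131 (slack 23); steam 268/268 (tight); dye 210/226 (slack 16).
By complementary slackness, y = 0 for the non-binding constraints.
The binding rows give the dual system: 4·y_labor + 5·y_steam = 44 and 3·y_labor + 2·y_steam = 26.
Solving: y_labor = 6, y_steam = 4.
Δz = y_steam·Δb = 4 × (5) = 20, so new z* = 2644 + 20 = 2664.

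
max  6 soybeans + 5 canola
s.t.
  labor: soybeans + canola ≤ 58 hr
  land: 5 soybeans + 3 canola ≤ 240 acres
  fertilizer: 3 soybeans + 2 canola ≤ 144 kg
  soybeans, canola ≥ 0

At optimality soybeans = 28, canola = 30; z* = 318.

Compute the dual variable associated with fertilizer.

At the optimum: labor uses 58 of 58 (binding); land uses 230 of 240 (slack = 10); fertilizer uses 144 of 144 (binding).
Since land is not tight, its dual is 0.
Dual feasibility on the basic columns requires 1·y_labor + 3·y_fertilizer = 6, 1·y_labor + 2·y_fertilizer = 5.
This yields shadow prices y_labor = 3, y_fertilizer = 1.
Shadow price of fertilizer = 1.

1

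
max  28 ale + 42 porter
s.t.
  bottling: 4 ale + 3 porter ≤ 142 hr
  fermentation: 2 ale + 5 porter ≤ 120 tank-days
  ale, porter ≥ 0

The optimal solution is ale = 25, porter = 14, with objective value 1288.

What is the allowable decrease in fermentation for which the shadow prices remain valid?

Binding constraints: bottling, fermentation. The basis is B = [[4,3],[2,5]] with det 14.
Per unit decrease in fermentation, x* moves by d = (0.2143, -0.2857).
The basis stays optimal until porter reaches 0; allowable decrease = 49 tank-days.

49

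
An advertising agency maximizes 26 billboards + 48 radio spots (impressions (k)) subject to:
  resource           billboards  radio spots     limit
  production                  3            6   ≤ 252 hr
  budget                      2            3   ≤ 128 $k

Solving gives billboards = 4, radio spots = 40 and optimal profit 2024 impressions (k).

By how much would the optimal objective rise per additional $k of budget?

4

At the optimum: production uses 252 of 252 (binding); budget uses 128 of 128 (binding).
The binding rows give the dual system: 3·y_production + 2·y_budget = 26 and 6·y_production + 3·y_budget = 48.
Solving: y_production = 6, y_budget = 4.
Shadow price of budget = 4.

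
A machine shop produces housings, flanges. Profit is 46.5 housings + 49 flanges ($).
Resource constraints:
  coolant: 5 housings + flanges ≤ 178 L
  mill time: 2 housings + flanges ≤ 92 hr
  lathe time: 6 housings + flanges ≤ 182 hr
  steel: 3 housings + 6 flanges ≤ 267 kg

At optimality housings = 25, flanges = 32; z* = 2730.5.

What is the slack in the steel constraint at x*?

steel used = 3·25 + 6·32 = 267; slack = 267 − 267 = 0.

0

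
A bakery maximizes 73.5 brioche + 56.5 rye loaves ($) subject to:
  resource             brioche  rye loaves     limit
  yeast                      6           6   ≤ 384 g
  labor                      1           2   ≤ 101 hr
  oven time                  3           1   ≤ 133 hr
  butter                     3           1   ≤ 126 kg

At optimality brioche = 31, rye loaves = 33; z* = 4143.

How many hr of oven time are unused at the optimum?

oven time used = 3·31 + 1·33 = 126; slack = 133 − 126 = 7.

7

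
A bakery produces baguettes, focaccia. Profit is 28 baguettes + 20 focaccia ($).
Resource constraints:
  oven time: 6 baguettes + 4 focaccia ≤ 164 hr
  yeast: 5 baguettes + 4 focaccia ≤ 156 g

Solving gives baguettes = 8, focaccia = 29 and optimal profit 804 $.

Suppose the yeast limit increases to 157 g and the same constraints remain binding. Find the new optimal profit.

Check each constraint at x*: oven time 164/164 (tight); yeast 156/156 (tight).
From A_Bᵀ y = c: 6·y_oven time + 5·y_yeast = 28; 4·y_oven time + 4·y_yeast = 20.
Solving: y_oven time = 3, y_yeast = 2.
Δz = y_yeast·Δb = 2 × (1) = 2, so new z* = 804 + 2 = 806.

806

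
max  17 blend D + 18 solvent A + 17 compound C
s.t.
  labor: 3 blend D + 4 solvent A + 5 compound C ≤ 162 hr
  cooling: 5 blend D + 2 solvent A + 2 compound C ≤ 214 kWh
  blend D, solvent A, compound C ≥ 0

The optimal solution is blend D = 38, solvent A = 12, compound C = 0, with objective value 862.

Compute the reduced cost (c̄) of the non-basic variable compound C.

At the optimum: labor uses 162 of 162 (binding); cooling uses 214 of 214 (binding).
Dual feasibility on the basic columns requires 3·y_labor + 5·y_cooling = 17, 4·y_labor + 2·y_cooling = 18.
This yields shadow prices y_labor = 4, y_cooling = 1.
Reduced cost of compound C: c₃ − yᵀa₃ = 17 − (4·5 + 1·2) = 17 − 22 = -5.

-5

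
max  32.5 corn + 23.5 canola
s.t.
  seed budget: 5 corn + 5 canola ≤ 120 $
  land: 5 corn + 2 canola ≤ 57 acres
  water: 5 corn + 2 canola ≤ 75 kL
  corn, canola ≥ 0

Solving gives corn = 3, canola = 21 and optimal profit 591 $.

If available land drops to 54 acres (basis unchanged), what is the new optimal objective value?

At the optimum: seed budget uses 120 of 120 (binding); land uses 57 of 57 (binding); water uses 57 of 75 (slack = 18).
Slack constraints have shadow price 0 (complementary slackness).
The binding rows give the dual system: 5·y_seed budget + 5·y_land = 32.5 and 5·y_seed budget + 2·y_land = 23.5.
→ y_seed budget = 3.5 and y_land = 3.
Δz = y_land·Δb = 3 × (-3) = -9, so new z* = 591 − 9 = 582.

582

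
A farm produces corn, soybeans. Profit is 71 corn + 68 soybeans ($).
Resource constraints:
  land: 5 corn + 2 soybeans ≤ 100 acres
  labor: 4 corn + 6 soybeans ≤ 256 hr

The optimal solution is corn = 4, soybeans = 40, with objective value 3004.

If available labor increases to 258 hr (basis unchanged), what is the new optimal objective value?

3022

Check each constraint at x*: land 100/100 (tight); labor 256/256 (tight).
From A_Bᵀ y = c: 5·y_land + 4·y_labor = 71; 2·y_land + 6·y_labor = 68.
This yields shadow prices y_land = 7, y_labor = 9.
Δz = y_labor·Δb = 9 × (2) = 18, so new z* = 3004 + 18 = 3022.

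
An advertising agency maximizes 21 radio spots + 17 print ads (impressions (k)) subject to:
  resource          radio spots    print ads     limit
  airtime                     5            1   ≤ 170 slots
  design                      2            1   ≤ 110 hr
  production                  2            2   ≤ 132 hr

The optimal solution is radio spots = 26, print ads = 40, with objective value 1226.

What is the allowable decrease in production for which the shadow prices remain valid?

64

Binding constraints: airtime, production. The basis is B = [[5,1],[2,2]] with det 8.
Per unit decrease in production, x* moves by d = (0.125, -0.625).
The basis stays optimal until print ads reaches 0; allowable decrease = 64 hr.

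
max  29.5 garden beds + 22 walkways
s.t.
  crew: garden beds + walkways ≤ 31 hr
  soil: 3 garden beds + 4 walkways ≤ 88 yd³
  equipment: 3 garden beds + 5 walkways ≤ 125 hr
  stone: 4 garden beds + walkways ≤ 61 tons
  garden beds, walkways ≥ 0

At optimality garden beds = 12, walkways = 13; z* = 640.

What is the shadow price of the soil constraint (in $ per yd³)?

At the optimum: crew uses 25 of 31 (slack = 6); soil uses 88 of 88 (binding); equipment uses 101 of 125 (slack = 24); stone uses 61 of 61 (binding).
Since crew, equipment are not tight, their duals are 0.
Dual feasibility on the basic columns requires 3·y_soil + 4·y_stone = 29.5, 4·y_soil + 1·y_stone = 22.
This yields shadow prices y_soil = 4.5, y_stone = 4.
Shadow price of soil = 4.5.

4.5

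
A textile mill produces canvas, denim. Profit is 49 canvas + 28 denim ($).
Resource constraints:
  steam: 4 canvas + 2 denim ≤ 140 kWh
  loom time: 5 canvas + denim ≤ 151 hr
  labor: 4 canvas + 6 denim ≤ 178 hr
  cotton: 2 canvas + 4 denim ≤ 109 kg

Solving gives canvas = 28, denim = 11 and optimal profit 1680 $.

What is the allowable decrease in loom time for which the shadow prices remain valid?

58.5

Binding constraints: loom time, labor. The basis is B = [[5,1],[4,6]] with det 26.
Per unit decrease in loom time, x* moves by d = (-0.2308, 0.1538).
The basis stays optimal until cotton becomes binding; allowable decrease = 58.5 hr.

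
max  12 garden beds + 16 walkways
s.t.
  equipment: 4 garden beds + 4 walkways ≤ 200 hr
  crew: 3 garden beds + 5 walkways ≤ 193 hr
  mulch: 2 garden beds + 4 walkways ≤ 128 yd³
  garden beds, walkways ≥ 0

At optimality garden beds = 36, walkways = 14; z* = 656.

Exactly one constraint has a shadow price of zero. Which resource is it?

equipment: 200/200 (binding)
crew: 178/193 (slack 15)
mulch: 128/128 (binding)
By complementary slackness, a constraint with positive slack has shadow price 0 → crew.

crew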